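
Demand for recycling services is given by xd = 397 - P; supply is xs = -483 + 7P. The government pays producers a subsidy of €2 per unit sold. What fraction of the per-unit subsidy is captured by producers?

Pre-subsidy: 397 - P = -483 + 7P gives P* = 110, x* = 287.
With the subsidy, sellers receive Ps = Pb + 2 for each unit, where Pb is the price buyers pay.
Supply in terms of Pb becomes xs = -483 + 7(Pb + 2) = -469 + 7Pb. Setting this equal to demand: 397 - Pb = -469 + 7Pb, so Pb = 108.25.
Sellers receive Ps = 108.25 + 2 = 110.25; x' = 397 − 1·108.25 = 288.75.
Buyers' price falls by P* − Pb = 110 − 108.25 = 1.75; sellers' price rises by Ps − P* = 110.25 − 110 = 0.25.
So producers capture 0.25/2 = 0.125 of each unit of subsidy.

Producer share = 0.125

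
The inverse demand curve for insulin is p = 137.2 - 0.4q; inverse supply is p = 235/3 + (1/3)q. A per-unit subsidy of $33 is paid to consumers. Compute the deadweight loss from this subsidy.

Deadweight loss = $742.5

Pre-subsidy: 137.2 - 0.4q = 235/3 + (1/3)q gives q* = 883/11 and p* = 1156/11.
With the rebate, buyers effectively pay pb = ps − 33, where ps is the price sellers receive.
On the curves, pb = 137.2 - 0.4q and ps = 235/3 + (1/3)q; the wedge ps − pb = 33 gives 235/3 + (1/3)q − (137.2 - 0.4q) = 33, so q' = 1378/11.
Then pb = 137.2 − 0.4·(1378/11) = 958/11 and ps = 235/3 + (1/3)·(1378/11) = 1321/11.
The subsidy expands output by 1378/11 − 883/11 = 45 past the efficient level; on those units the gap between marginal cost and willingness to pay runs from 0 up to 33.
DWL = ½ × 33 × 45 = 742.5.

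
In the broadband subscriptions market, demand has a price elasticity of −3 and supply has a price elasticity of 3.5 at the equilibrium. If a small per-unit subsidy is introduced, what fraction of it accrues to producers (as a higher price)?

Producer share = 6/13

For a small subsidy around the equilibrium, the benefit split depends on the relative slopes, which at a point are proportional to the elasticities.
Buyer share = εs/(εs + |εd|) = 3.5/(3.5 + 3) = 7/13; seller share = |εd|/(εs + |εd|) = 6/13.
So producers capture 6/13 of the subsidy.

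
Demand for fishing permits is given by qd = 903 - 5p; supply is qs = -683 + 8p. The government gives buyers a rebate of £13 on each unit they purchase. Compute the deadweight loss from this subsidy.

Deadweight loss = £260

Pre-subsidy: 903 - 5p = -683 + 8p gives p* = 122, q* = 293.
With the rebate, buyers effectively pay pb = ps − 13, where ps is the price sellers receive.
Demand in terms of ps becomes qd = 903 − 5(ps − 13) = 968 - 5ps. Setting this equal to supply: 968 - 5ps = -683 + 8ps, so ps = 127.
Buyers pay pb = 127 − 13 = 114; q' = -683 + 8·127 = 333.
The subsidy expands output by 333 − 293 = 40 past the efficient level; on those units the gap between marginal cost and willingness to pay runs from 0 up to 13.
DWL = ½ × 13 × 40 = 260.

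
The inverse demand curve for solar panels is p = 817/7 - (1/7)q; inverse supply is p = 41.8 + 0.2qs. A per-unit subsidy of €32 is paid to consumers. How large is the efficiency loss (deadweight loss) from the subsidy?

Deadweight loss = 4480/3

Pre-subsidy: 817/7 - (1/7)q = 41.8 + 0.2q gives q* = 218.5 and p* = 85.5.
With the rebate, buyers effectively pay pb = ps − 32, where ps is the price sellers receive.
On the curves, pb = 817/7 - (1/7)q and ps = 41.8 + 0.2q; the wedge ps − pb = 32 gives 41.8 + 0.2q − (817/7 - (1/7)q) = 32, so q' = 1871/6.
Then pb = 817/7 − (1/7)·(1871/6) = 433/6 and ps = 41.8 + 0.2·(1871/6) = 625/6.
The subsidy expands output by 1871/6 − 218.5 = 280/3 past the efficient level; on those units the gap between marginal cost and willingness to pay runs from 0 up to 32.
DWL = ½ × 32 × 280/3 = 4480/3.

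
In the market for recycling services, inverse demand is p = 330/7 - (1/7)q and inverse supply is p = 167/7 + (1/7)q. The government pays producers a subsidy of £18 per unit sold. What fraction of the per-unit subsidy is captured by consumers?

Consumer share = 0.5

Pre-subsidy: 330/7 - (1/7)q = 167/7 + (1/7)q gives q* = 81.5 and p* = 35.5.
With the subsidy, sellers receive ps = pb + 18 for each unit, where pb is the price buyers pay.
On the curves, pb = 330/7 - (1/7)q and ps = 167/7 + (1/7)q; the wedge ps − pb = 18 gives 167/7 + (1/7)q − (330/7 - (1/7)q) = 18, so q' = 144.5.
Then pb = 330/7 − (1/7)·144.5 = 26.5 and ps = 167/7 + (1/7)·144.5 = 44.5.
Buyers' price falls by p* − pb = 35.5 − 26.5 = 9; sellers' price rises by ps − p* = 44.5 − 35.5 = 9.
So consumers capture 9/18 = 0.5 of each unit of subsidy.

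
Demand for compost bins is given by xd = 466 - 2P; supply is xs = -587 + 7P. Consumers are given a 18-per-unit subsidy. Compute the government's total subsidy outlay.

Pre-subsidy: 466 - 2P = -587 + 7P gives P* = 117, x* = 232.
With the rebate, buyers effectively pay Pb = Ps − 18, where Ps is the price sellers receive.
Demand in terms of Ps becomes xd = 466 − 2(Ps − 18) = 502 - 2Ps. Setting this equal to supply: 502 - 2Ps = -587 + 7Ps, so Ps = 121.
Buyers pay Pb = 121 − 18 = 103; x' = -587 + 7·121 = 260.
Government outlay = subsidy × quantity = 18 × 260 = 4680.

Government cost = 4680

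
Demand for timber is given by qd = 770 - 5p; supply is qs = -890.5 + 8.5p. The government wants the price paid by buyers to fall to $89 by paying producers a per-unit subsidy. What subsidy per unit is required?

At a buyer price of 89, quantity demanded is 770 − 5·89 = 325.
Sellers supply 325 only when they receive ps with -890.5 + 8.5·ps = 325, i.e. ps = 143.
s = ps − pb = 143 − 89 = 54.

Required subsidy s = $54 per unit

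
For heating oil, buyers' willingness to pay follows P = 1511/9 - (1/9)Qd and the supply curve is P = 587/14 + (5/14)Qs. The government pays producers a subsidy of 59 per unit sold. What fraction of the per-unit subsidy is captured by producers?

Pre-subsidy: 1511/9 - (1/9)Q = 587/14 + (5/14)Q gives Q* = 269 and P* = 138.
With the subsidy, sellers receive Ps = Pb + 59 for each unit, where Pb is the price buyers pay.
On the curves, Pb = 1511/9 - (1/9)Q and Ps = 587/14 + (5/14)Q; the wedge Ps − Pb = 59 gives 587/14 + (5/14)Q − (1511/9 - (1/9)Q) = 59, so Q' = 395.
Then Pb = 1511/9 − (1/9)·395 = 124 and Ps = 587/14 + (5/14)·395 = 183.
Buyers' price falls by P* − Pb = 138 − 124 = 14; sellers' price rises by Ps − P* = 183 − 138 = 45.
So producers capture 45/59 = 45/59 of each unit of subsidy.

Producer share = 45/59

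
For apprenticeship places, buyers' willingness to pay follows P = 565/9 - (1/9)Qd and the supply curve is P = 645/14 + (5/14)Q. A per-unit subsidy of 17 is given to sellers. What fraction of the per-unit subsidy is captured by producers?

Producer share = 45/59

Pre-subsidy: 565/9 - (1/9)Q = 645/14 + (5/14)Q gives Q* = 2105/59 and P* = 3470/59.
With the subsidy, sellers receive Ps = Pb + 17 for each unit, where Pb is the price buyers pay.
On the curves, Pb = 565/9 - (1/9)Q and Ps = 645/14 + (5/14)Q; the wedge Ps − Pb = 17 gives 645/14 + (5/14)Q − (565/9 - (1/9)Q) = 17, so Q' = 4247/59.
Then Pb = 565/9 − (1/9)·(4247/59) = 3232/59 and Ps = 645/14 + (5/14)·(4247/59) = 4235/59.
Buyers' price falls by P* − Pb = 3470/59 − 3232/59 = 238/59; sellers' price rises by Ps − P* = 4235/59 − 3470/59 = 765/59.
So producers capture (765/59)/17 = 45/59 of each unit of subsidy.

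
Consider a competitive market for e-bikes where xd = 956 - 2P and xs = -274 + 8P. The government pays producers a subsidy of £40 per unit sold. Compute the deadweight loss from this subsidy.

Deadweight loss = £1280

Pre-subsidy: 956 - 2P = -274 + 8P gives P* = 123, x* = 710.
With the subsidy, sellers receive Ps = Pb + 40 for each unit, where Pb is the price buyers pay.
Supply in terms of Pb becomes xs = -274 + 8(Pb + 40) = 46 + 8Pb. Setting this equal to demand: 956 - 2Pb = 46 + 8Pb, so Pb = 91.
Sellers receive Ps = 91 + 40 = 131; x' = 956 − 2·91 = 774.
The subsidy expands output by 774 − 710 = 64 past the efficient level; on those units the gap between marginal cost and willingness to pay runs from 0 up to 40.
DWL = ½ × 40 × 64 = 1280.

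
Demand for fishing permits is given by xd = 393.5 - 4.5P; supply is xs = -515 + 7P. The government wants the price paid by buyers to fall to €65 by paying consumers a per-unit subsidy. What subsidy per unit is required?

At a buyer price of 65, quantity demanded is 393.5 − 4.5·65 = 101.
Sellers supply 101 only when they receive Ps with -515 + 7·Ps = 101, i.e. Ps = 88.
s = Ps − Pb = 88 − 65 = 23.

Required subsidy s = €23 per unit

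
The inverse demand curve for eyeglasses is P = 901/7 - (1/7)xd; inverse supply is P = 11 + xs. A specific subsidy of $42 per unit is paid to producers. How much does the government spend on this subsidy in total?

Government cost = $5869.5

Pre-subsidy: 901/7 - (1/7)x = 11 + x gives x* = 103 and P* = 114.
With the subsidy, sellers receive Ps = Pb + 42 for each unit, where Pb is the price buyers pay.
On the curves, Pb = 901/7 - (1/7)x and Ps = 11 + x; the wedge Ps − Pb = 42 gives 11 + x − (901/7 - (1/7)x) = 42, so x' = 139.75.
Then Pb = 901/7 − (1/7)·139.75 = 108.75 and Ps = 11 + 1·139.75 = 150.75.
Government outlay = subsidy × quantity = 42 × 139.75 = 5869.5.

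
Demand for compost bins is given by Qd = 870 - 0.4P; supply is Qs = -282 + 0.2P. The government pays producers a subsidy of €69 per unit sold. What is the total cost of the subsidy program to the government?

Government cost = €7672.8

Pre-subsidy: 870 - 0.4P = -282 + 0.2P gives P* = 1920, Q* = 102.
With the subsidy, sellers receive Ps = Pb + 69 for each unit, where Pb is the price buyers pay.
Supply in terms of Pb becomes Qs = -282 + 0.2(Pb + 69) = -268.2 + 0.2Pb. Setting this equal to demand: 870 - 0.4Pb = -268.2 + 0.2Pb, so Pb = 1897.
Sellers receive Ps = 1897 + 69 = 1966; Q' = 870 − 0.4·1897 = 111.2.
Government outlay = subsidy × quantity = 69 × 111.2 = 7672.8.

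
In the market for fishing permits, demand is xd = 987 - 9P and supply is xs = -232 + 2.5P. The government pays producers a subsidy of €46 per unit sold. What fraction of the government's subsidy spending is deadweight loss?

DWL / government spending = 15/41

Pre-subsidy: 987 - 9P = -232 + 2.5P gives P* = 106, x* = 33.
With the subsidy, sellers receive Ps = Pb + 46 for each unit, where Pb is the price buyers pay.
Supply in terms of Pb becomes xs = -232 + 2.5(Pb + 46) = -117 + 2.5Pb. Setting this equal to demand: 987 - 9Pb = -117 + 2.5Pb, so Pb = 96.
Sellers receive Ps = 96 + 46 = 142; x' = 987 − 9·96 = 123.
ΔCS = ½(33 + 123)(106 − 96) = 780; ΔPS = ½(33 + 123)(142 − 106) = 2808.
Government spending = 46 × 123 = 5658.
DWL = ½ × 46 × (123 − 33) = 2070; fraction = 2070 / 5658 = 15/41.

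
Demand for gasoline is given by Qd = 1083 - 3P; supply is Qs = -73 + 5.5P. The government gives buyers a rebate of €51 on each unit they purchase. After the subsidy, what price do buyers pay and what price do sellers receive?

Pre-subsidy: 1083 - 3P = -73 + 5.5P gives P* = 136, Q* = 675.
With the rebate, buyers effectively pay Pb = Ps − 51, where Ps is the price sellers receive.
Demand in terms of Ps becomes Qd = 1083 − 3(Ps − 51) = 1236 - 3Ps. Setting this equal to supply: 1236 - 3Ps = -73 + 5.5Ps, so Ps = 154.
Buyers pay Pb = 154 − 51 = 103; Q' = -73 + 5.5·154 = 774.

Buyers pay €103; sellers receive €154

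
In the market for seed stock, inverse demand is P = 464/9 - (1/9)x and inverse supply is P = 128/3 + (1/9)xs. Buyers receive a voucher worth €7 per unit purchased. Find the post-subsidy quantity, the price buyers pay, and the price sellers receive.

x' = 71.5; buyers pay 785/18; sellers receive 911/18

Pre-subsidy: 464/9 - (1/9)x = 128/3 + (1/9)x gives x* = 40 and P* = 424/9.
With the rebate, buyers effectively pay Pb = Ps − 7, where Ps is the price sellers receive.
On the curves, Pb = 464/9 - (1/9)x and Ps = 128/3 + (1/9)x; the wedge Ps − Pb = 7 gives 128/3 + (1/9)x − (464/9 - (1/9)x) = 7, so x' = 71.5.
Then Pb = 464/9 − (1/9)·71.5 = 785/18 and Ps = 128/3 + (1/9)·71.5 = 911/18.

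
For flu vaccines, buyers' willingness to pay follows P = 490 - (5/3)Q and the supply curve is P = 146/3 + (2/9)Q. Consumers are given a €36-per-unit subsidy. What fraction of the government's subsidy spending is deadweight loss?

Pre-subsidy: 490 - (5/3)Q = 146/3 + (2/9)Q gives Q* = 3972/17 and P* = 1710/17.
With the rebate, buyers effectively pay Pb = Ps − 36, where Ps is the price sellers receive.
On the curves, Pb = 490 - (5/3)Q and Ps = 146/3 + (2/9)Q; the wedge Ps − Pb = 36 gives 146/3 + (2/9)Q − (490 - (5/3)Q) = 36, so Q' = 4296/17.
Then Pb = 490 − (5/3)·(4296/17) = 1170/17 and Ps = 146/3 + (2/9)·(4296/17) = 1782/17.
ΔCS = ½(3972/17 + 4296/17)(1710/17 − 1170/17) = 2232360/289; ΔPS = ½(3972/17 + 4296/17)(1782/17 − 1710/17) = 297648/289.
Government spending = 36 × 4296/17 = 154656/17.
DWL = ½ × 36 × (4296/17 − 3972/17) = 5832/17; fraction = (5832/17) / (154656/17) = 27/716.

DWL / government spending = 27/716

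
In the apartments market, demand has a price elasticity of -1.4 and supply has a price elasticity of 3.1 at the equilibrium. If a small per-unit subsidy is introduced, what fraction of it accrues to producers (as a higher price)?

Producer share = 14/45

For a small subsidy around the equilibrium, the benefit split depends on the relative slopes, which at a point are proportional to the elasticities.
Buyer share = εs/(εs + |εd|) = 3.1/(3.1 + 1.4) = 31/45; seller share = |εd|/(εs + |εd|) = 14/45.
So producers capture 14/45 of the subsidy.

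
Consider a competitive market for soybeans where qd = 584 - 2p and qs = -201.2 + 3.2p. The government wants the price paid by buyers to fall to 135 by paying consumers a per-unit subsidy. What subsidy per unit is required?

At a buyer price of 135, quantity demanded is 584 − 2·135 = 314.
Sellers supply 314 only when they receive ps with -201.2 + 3.2·ps = 314, i.e. ps = 161.
s = ps − pb = 161 − 135 = 26.

Required subsidy s = 26 per unit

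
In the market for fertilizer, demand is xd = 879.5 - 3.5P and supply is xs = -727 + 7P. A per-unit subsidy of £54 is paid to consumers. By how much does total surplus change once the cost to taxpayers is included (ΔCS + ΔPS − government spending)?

Net change in total surplus = -£3402

Pre-subsidy: 879.5 - 3.5P = -727 + 7P gives P* = 153, x* = 344.
With the rebate, buyers effectively pay Pb = Ps − 54, where Ps is the price sellers receive.
Demand in terms of Ps becomes xd = 879.5 − 3.5(Ps − 54) = 1068.5 - 3.5Ps. Setting this equal to supply: 1068.5 - 3.5Ps = -727 + 7Ps, so Ps = 171.
Buyers pay Pb = 171 − 54 = 117; x' = -727 + 7·171 = 470.
ΔCS = ½(344 + 470)(153 − 117) = 14652; ΔPS = ½(344 + 470)(171 − 153) = 7326.
Government spending = 54 × 470 = 25380.
Net change = 14652 + 7326 − 25380 = -3402. The loss equals the DWL triangle ½·54·126.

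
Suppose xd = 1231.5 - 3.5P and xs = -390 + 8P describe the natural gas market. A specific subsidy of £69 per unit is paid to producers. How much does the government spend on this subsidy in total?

Pre-subsidy: 1231.5 - 3.5P = -390 + 8P gives P* = 141, x* = 738.
With the subsidy, sellers receive Ps = Pb + 69 for each unit, where Pb is the price buyers pay.
Supply in terms of Pb becomes xs = -390 + 8(Pb + 69) = 162 + 8Pb. Setting this equal to demand: 1231.5 - 3.5Pb = 162 + 8Pb, so Pb = 93.
Sellers receive Ps = 93 + 69 = 162; x' = 1231.5 − 3.5·93 = 906.
Government outlay = subsidy × quantity = 69 × 906 = 62514.

Government cost = £62514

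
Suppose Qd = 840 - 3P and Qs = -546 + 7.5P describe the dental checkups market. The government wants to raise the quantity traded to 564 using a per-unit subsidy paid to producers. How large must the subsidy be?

Required subsidy s = 56 per unit

At Q = 564, invert demand for the buyer price: Pb = (840 − 564)/3 = 92; invert supply for the seller price: Ps = (564 − (-546))/7.5 = 148.
The subsidy must fill the gap: s = Ps − Pb = 148 − 92 = 56.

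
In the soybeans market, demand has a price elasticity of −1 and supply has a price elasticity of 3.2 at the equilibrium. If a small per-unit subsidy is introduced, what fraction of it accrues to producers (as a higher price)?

For a small subsidy around the equilibrium, the benefit split depends on the relative slopes, which at a point are proportional to the elasticities.
Buyer share = εs/(εs + |εd|) = 3.2/(3.2 + 1) = 16/21; seller share = |εd|/(εs + |εd|) = 5/21.
So producers capture 5/21 of the subsidy.

Producer share = 5/21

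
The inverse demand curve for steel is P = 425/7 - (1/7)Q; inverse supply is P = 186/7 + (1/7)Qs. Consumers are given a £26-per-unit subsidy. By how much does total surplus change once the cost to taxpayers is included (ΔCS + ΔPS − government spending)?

Net change in total surplus = -£1183

Pre-subsidy: 425/7 - (1/7)Q = 186/7 + (1/7)Q gives Q* = 119.5 and P* = 611/14.
With the rebate, buyers effectively pay Pb = Ps − 26, where Ps is the price sellers receive.
On the curves, Pb = 425/7 - (1/7)Q and Ps = 186/7 + (1/7)Q; the wedge Ps − Pb = 26 gives 186/7 + (1/7)Q − (425/7 - (1/7)Q) = 26, so Q' = 210.5.
Then Pb = 425/7 − (1/7)·210.5 = 429/14 and Ps = 186/7 + (1/7)·210.5 = 793/14.
ΔCS = ½(119.5 + 210.5)(611/14 − 429/14) = 2145; ΔPS = ½(119.5 + 210.5)(793/14 − 611/14) = 2145.
Government spending = 26 × 210.5 = 5473.
Net change = 2145 + 2145 − 5473 = -1183. The loss equals the DWL triangle ½·26·91.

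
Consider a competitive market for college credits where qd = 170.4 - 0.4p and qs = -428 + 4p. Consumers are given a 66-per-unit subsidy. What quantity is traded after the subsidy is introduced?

q' = 140

Pre-subsidy: 170.4 - 0.4p = -428 + 4p gives p* = 136, q* = 116.
With the rebate, buyers effectively pay pb = ps − 66, where ps is the price sellers receive.
Demand in terms of ps becomes qd = 170.4 − 0.4(ps − 66) = 196.8 - 0.4ps. Setting this equal to supply: 196.8 - 0.4ps = -428 + 4ps, so ps = 142.
Buyers pay pb = 142 − 66 = 76; q' = -428 + 4·142 = 140.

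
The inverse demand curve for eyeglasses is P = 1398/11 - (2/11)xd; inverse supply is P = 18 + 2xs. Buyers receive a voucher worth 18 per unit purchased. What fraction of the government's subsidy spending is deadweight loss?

DWL / government spending = 33/466

Pre-subsidy: 1398/11 - (2/11)x = 18 + 2x gives x* = 50 and P* = 118.
With the rebate, buyers effectively pay Pb = Ps − 18, where Ps is the price sellers receive.
On the curves, Pb = 1398/11 - (2/11)x and Ps = 18 + 2x; the wedge Ps − Pb = 18 gives 18 + 2x − (1398/11 - (2/11)x) = 18, so x' = 58.25.
Then Pb = 1398/11 − (2/11)·58.25 = 116.5 and Ps = 18 + 2·58.25 = 134.5.
ΔCS = ½(50 + 58.25)(118 − 116.5) = 81.1875; ΔPS = ½(50 + 58.25)(134.5 − 118) = 893.0625.
Government spending = 18 × 58.25 = 1048.5.
DWL = ½ × 18 × (58.25 − 50) = 74.25; fraction = 74.25 / 1048.5 = 33/466.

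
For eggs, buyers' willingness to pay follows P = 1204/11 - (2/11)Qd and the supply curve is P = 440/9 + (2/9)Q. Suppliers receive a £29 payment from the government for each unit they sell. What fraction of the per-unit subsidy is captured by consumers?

Consumer share = 0.45

Pre-subsidy: 1204/11 - (2/11)Q = 440/9 + (2/9)Q gives Q* = 149.9 and P* = 82.2.
With the subsidy, sellers receive Ps = Pb + 29 for each unit, where Pb is the price buyers pay.
On the curves, Pb = 1204/11 - (2/11)Q and Ps = 440/9 + (2/9)Q; the wedge Ps − Pb = 29 gives 440/9 + (2/9)Q − (1204/11 - (2/11)Q) = 29, so Q' = 221.675.
Then Pb = 1204/11 − (2/11)·221.675 = 69.15 and Ps = 440/9 + (2/9)·221.675 = 98.15.
Buyers' price falls by P* − Pb = 82.2 − 69.15 = 13.05; sellers' price rises by Ps − P* = 98.15 − 82.2 = 15.95.
So consumers capture 13.05/29 = 0.45 of each unit of subsidy.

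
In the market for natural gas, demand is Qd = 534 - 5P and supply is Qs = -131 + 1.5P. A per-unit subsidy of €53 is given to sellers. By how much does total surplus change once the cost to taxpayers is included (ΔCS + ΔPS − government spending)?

Net change in total surplus = -42135/26

Pre-subsidy: 534 - 5P = -131 + 1.5P gives P* = 1330/13, Q* = 292/13.
With the subsidy, sellers receive Ps = Pb + 53 for each unit, where Pb is the price buyers pay.
Supply in terms of Pb becomes Qs = -131 + 1.5(Pb + 53) = -51.5 + 1.5Pb. Setting this equal to demand: 534 - 5Pb = -51.5 + 1.5Pb, so Pb = 1171/13.
Sellers receive Ps = 1171/13 + 53 = 1860/13; Q' = 534 − 5·(1171/13) = 1087/13.
ΔCS = ½(292/13 + 1087/13)(1330/13 − 1171/13) = 219261/338; ΔPS = ½(292/13 + 1087/13)(1860/13 − 1330/13) = 365435/169.
Government spending = 53 × 1087/13 = 57611/13.
Net change = 219261/338 + 365435/169 − 57611/13 = -42135/26. The loss equals the DWL triangle ½·53·795/13.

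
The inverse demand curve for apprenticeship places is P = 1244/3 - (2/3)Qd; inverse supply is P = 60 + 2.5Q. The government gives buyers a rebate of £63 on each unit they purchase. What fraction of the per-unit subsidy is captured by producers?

Producer share = 15/19

Pre-subsidy: 1244/3 - (2/3)Q = 60 + 2.5Q gives Q* = 112 and P* = 340.
With the rebate, buyers effectively pay Pb = Ps − 63, where Ps is the price sellers receive.
On the curves, Pb = 1244/3 - (2/3)Q and Ps = 60 + 2.5Q; the wedge Ps − Pb = 63 gives 60 + 2.5Q − (1244/3 - (2/3)Q) = 63, so Q' = 2506/19.
Then Pb = 1244/3 − (2/3)·(2506/19) = 6208/19 and Ps = 60 + 2.5·(2506/19) = 7405/19.
Buyers' price falls by P* − Pb = 340 − 6208/19 = 252/19; sellers' price rises by Ps − P* = 7405/19 − 340 = 945/19.
So producers capture (945/19)/63 = 15/19 of each unit of subsidy.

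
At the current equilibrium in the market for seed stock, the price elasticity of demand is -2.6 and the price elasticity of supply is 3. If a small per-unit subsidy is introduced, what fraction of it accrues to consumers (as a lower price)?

Consumer share = 15/28

For a small subsidy around the equilibrium, the benefit split depends on the relative slopes, which at a point are proportional to the elasticities.
Buyer share = εs/(εs + |εd|) = 3/(3 + 2.6) = 15/28; seller share = |εd|/(εs + |εd|) = 13/28.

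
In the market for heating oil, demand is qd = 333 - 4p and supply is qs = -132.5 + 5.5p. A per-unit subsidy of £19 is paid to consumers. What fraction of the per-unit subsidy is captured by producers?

Producer share = 8/19

Pre-subsidy: 333 - 4p = -132.5 + 5.5p gives p* = 49, q* = 137.
With the rebate, buyers effectively pay pb = ps − 19, where ps is the price sellers receive.
Demand in terms of ps becomes qd = 333 − 4(ps − 19) = 409 - 4ps. Setting this equal to supply: 409 - 4ps = -132.5 + 5.5ps, so ps = 57.
Buyers pay pb = 57 − 19 = 38; q' = -132.5 + 5.5·57 = 181.
Buyers' price falls by p* − pb = 49 − 38 = 11; sellers' price rises by ps − p* = 57 − 49 = 8.
So producers capture 8/19 = 8/19 of each unit of subsidy.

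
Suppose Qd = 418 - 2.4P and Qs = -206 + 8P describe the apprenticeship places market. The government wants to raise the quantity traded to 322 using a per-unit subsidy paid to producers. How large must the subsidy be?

Required subsidy s = 26 per unit

At Q = 322, invert demand for the buyer price: Pb = (418 − 322)/2.4 = 40; invert supply for the seller price: Ps = (322 − (-206))/8 = 66.
The subsidy must fill the gap: s = Ps − Pb = 66 − 40 = 26.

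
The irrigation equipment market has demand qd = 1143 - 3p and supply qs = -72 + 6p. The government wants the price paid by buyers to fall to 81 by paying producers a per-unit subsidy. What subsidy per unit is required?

At a buyer price of 81, quantity demanded is 1143 − 3·81 = 900.
Sellers supply 900 only when they receive ps with -72 + 6·ps = 900, i.e. ps = 162.
s = ps − pb = 162 − 81 = 81.

Required subsidy s = 81 per unit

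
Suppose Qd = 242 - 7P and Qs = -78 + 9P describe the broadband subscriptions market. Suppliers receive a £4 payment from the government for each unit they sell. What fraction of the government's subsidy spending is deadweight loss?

Pre-subsidy: 242 - 7P = -78 + 9P gives P* = 20, Q* = 102.
With the subsidy, sellers receive Ps = Pb + 4 for each unit, where Pb is the price buyers pay.
Supply in terms of Pb becomes Qs = -78 + 9(Pb + 4) = -42 + 9Pb. Setting this equal to demand: 242 - 7Pb = -42 + 9Pb, so Pb = 17.75.
Sellers receive Ps = 17.75 + 4 = 21.75; Q' = 242 − 7·17.75 = 117.75.
ΔCS = ½(102 + 117.75)(20 − 17.75) = 247.21875; ΔPS = ½(102 + 117.75)(21.75 − 20) = 192.28125.
Government spending = 4 × 117.75 = 471.
DWL = ½ × 4 × (117.75 − 102) = 31.5; fraction = 31.5 / 471 = 21/314.

DWL / government spending = 21/314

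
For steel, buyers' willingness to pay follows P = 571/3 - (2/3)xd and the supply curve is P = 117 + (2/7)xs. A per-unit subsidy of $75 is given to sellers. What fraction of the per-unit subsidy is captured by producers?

Pre-subsidy: 571/3 - (2/3)x = 117 + (2/7)x gives x* = 77 and P* = 139.
With the subsidy, sellers receive Ps = Pb + 75 for each unit, where Pb is the price buyers pay.
On the curves, Pb = 571/3 - (2/3)x and Ps = 117 + (2/7)x; the wedge Ps − Pb = 75 gives 117 + (2/7)x − (571/3 - (2/3)x) = 75, so x' = 155.75.
Then Pb = 571/3 − (2/3)·155.75 = 86.5 and Ps = 117 + (2/7)·155.75 = 161.5.
Buyers' price falls by P* − Pb = 139 − 86.5 = 52.5; sellers' price rises by Ps − P* = 161.5 − 139 = 22.5.
So producers capture 22.5/75 = 0.3 of each unit of subsidy.

Producer share = 0.3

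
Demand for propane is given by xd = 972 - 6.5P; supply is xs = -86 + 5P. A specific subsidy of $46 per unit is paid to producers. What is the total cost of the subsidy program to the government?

Government cost = $23184

Pre-subsidy: 972 - 6.5P = -86 + 5P gives P* = 92, x* = 374.
With the subsidy, sellers receive Ps = Pb + 46 for each unit, where Pb is the price buyers pay.
Supply in terms of Pb becomes xs = -86 + 5(Pb + 46) = 144 + 5Pb. Setting this equal to demand: 972 - 6.5Pb = 144 + 5Pb, so Pb = 72.
Sellers receive Ps = 72 + 46 = 118; x' = 972 − 6.5·72 = 504.
Government outlay = subsidy × quantity = 46 × 504 = 23184.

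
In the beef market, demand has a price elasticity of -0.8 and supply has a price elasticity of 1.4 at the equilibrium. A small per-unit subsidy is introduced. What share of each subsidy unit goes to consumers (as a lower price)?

Consumer share = 7/11

For a small subsidy around the equilibrium, the benefit split depends on the relative slopes, which at a point are proportional to the elasticities.
Buyer share = εs/(εs + |εd|) = 1.4/(1.4 + 0.8) = 7/11; seller share = |εd|/(εs + |εd|) = 4/11.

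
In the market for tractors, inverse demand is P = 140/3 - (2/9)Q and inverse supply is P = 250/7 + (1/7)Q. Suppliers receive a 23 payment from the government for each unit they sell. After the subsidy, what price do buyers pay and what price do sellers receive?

Pre-subsidy: 140/3 - (2/9)Q = 250/7 + (1/7)Q gives Q* = 30 and P* = 40.
With the subsidy, sellers receive Ps = Pb + 23 for each unit, where Pb is the price buyers pay.
On the curves, Pb = 140/3 - (2/9)Q and Ps = 250/7 + (1/7)Q; the wedge Ps − Pb = 23 gives 250/7 + (1/7)Q − (140/3 - (2/9)Q) = 23, so Q' = 93.
Then Pb = 140/3 − (2/9)·93 = 26 and Ps = 250/7 + (1/7)·93 = 49.

Buyers pay 26; sellers receive 49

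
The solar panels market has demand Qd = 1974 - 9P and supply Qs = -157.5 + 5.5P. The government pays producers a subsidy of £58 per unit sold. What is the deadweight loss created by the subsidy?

Pre-subsidy: 1974 - 9P = -157.5 + 5.5P gives P* = 147, Q* = 651.
With the subsidy, sellers receive Ps = Pb + 58 for each unit, where Pb is the price buyers pay.
Supply in terms of Pb becomes Qs = -157.5 + 5.5(Pb + 58) = 161.5 + 5.5Pb. Setting this equal to demand: 1974 - 9Pb = 161.5 + 5.5Pb, so Pb = 125.
Sellers receive Ps = 125 + 58 = 183; Q' = 1974 − 9·125 = 849.
The subsidy expands output by 849 − 651 = 198 past the efficient level; on those units the gap between marginal cost and willingness to pay runs from 0 up to 58.
DWL = ½ × 58 × 198 = 5742.

Deadweight loss = £5742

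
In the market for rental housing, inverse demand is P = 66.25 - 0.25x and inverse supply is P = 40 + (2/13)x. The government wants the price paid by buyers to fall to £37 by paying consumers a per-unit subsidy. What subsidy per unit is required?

At a buyer price of 37, quantity demanded is 265 − 4·37 = 117.
Sellers supply 117 only when they receive Ps = 40 + (2/13)·117 = 58.
s = Ps − Pb = 58 − 37 = 21.

Required subsidy s = £21 per unit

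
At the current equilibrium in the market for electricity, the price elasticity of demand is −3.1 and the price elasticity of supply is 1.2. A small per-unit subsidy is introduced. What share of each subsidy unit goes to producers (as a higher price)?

For a small subsidy around the equilibrium, the benefit split depends on the relative slopes, which at a point are proportional to the elasticities.
Buyer share = εs/(εs + |εd|) = 1.2/(1.2 + 3.1) = 12/43; seller share = |εd|/(εs + |εd|) = 31/43.
So producers capture 31/43 of the subsidy.

Producer share = 31/43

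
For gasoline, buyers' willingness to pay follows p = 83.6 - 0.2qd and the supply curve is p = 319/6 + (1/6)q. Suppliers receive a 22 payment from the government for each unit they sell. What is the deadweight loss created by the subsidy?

Pre-subsidy: 83.6 - 0.2q = 319/6 + (1/6)q gives q* = 83 and p* = 67.
With the subsidy, sellers receive ps = pb + 22 for each unit, where pb is the price buyers pay.
On the curves, pb = 83.6 - 0.2q and ps = 319/6 + (1/6)q; the wedge ps − pb = 22 gives 319/6 + (1/6)q − (83.6 - 0.2q) = 22, so q' = 143.
Then pb = 83.6 − 0.2·143 = 55 and ps = 319/6 + (1/6)·143 = 77.
The subsidy expands output by 143 − 83 = 60 past the efficient level; on those units the gap between marginal cost and willingness to pay runs from 0 up to 22.
DWL = ½ × 22 × 60 = 660.

Deadweight loss = 660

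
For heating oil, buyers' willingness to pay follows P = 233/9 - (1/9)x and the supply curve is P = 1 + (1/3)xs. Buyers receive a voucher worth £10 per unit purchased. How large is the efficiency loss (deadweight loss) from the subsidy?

Pre-subsidy: 233/9 - (1/9)x = 1 + (1/3)x gives x* = 56 and P* = 59/3.
With the rebate, buyers effectively pay Pb = Ps − 10, where Ps is the price sellers receive.
On the curves, Pb = 233/9 - (1/9)x and Ps = 1 + (1/3)x; the wedge Ps − Pb = 10 gives 1 + (1/3)x − (233/9 - (1/9)x) = 10, so x' = 78.5.
Then Pb = 233/9 − (1/9)·78.5 = 103/6 and Ps = 1 + (1/3)·78.5 = 163/6.
The subsidy expands output by 78.5 − 56 = 22.5 past the efficient level; on those units the gap between marginal cost and willingness to pay runs from 0 up to 10.
DWL = ½ × 10 × 22.5 = 112.5.

Deadweight loss = £112.5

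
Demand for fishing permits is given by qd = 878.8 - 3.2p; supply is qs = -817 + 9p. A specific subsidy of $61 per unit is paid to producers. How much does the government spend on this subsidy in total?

Pre-subsidy: 878.8 - 3.2p = -817 + 9p gives p* = 139, q* = 434.
With the subsidy, sellers receive ps = pb + 61 for each unit, where pb is the price buyers pay.
Supply in terms of pb becomes qs = -817 + 9(pb + 61) = -268 + 9pb. Setting this equal to demand: 878.8 - 3.2pb = -268 + 9pb, so pb = 94.
Sellers receive ps = 94 + 61 = 155; q' = 878.8 − 3.2·94 = 578.
Government outlay = subsidy × quantity = 61 × 578 = 35258.

Government cost = $35258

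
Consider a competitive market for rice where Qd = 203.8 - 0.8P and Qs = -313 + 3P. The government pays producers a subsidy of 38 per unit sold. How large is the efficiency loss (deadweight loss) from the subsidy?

Deadweight loss = 456

Pre-subsidy: 203.8 - 0.8P = -313 + 3P gives P* = 136, Q* = 95.
With the subsidy, sellers receive Ps = Pb + 38 for each unit, where Pb is the price buyers pay.
Supply in terms of Pb becomes Qs = -313 + 3(Pb + 38) = -199 + 3Pb. Setting this equal to demand: 203.8 - 0.8Pb = -199 + 3Pb, so Pb = 106.
Sellers receive Ps = 106 + 38 = 144; Q' = 203.8 − 0.8·106 = 119.
The subsidy expands output by 119 − 95 = 24 past the efficient level; on those units the gap between marginal cost and willingness to pay runs from 0 up to 38.
DWL = ½ × 38 × 24 = 456.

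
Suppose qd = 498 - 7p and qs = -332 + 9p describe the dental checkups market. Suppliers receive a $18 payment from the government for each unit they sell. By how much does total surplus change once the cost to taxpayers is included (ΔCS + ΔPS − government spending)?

Pre-subsidy: 498 - 7p = -332 + 9p gives p* = 51.875, q* = 134.875.
With the subsidy, sellers receive ps = pb + 18 for each unit, where pb is the price buyers pay.
Supply in terms of pb becomes qs = -332 + 9(pb + 18) = -170 + 9pb. Setting this equal to demand: 498 - 7pb = -170 + 9pb, so pb = 41.75.
Sellers receive ps = 41.75 + 18 = 59.75; q' = 498 − 7·41.75 = 205.75.
ΔCS = ½(134.875 + 205.75)(51.875 − 41.75) = 1724.4140625; ΔPS = ½(134.875 + 205.75)(59.75 − 51.875) = 1341.2109375.
Government spending = 18 × 205.75 = 3703.5.
Net change = 1724.4140625 + 1341.2109375 − 3703.5 = -637.875. The loss equals the DWL triangle ½·18·70.875.

Net change in total surplus = -$637.875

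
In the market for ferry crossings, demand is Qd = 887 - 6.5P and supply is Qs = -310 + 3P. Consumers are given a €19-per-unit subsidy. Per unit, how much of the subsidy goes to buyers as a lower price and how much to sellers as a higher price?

Buyers gain €6 per unit; sellers gain €13 per unit

Pre-subsidy: 887 - 6.5P = -310 + 3P gives P* = 126, Q* = 68.
With the rebate, buyers effectively pay Pb = Ps − 19, where Ps is the price sellers receive.
Demand in terms of Ps becomes Qd = 887 − 6.5(Ps − 19) = 1010.5 - 6.5Ps. Setting this equal to supply: 1010.5 - 6.5Ps = -310 + 3Ps, so Ps = 139.
Buyers pay Pb = 139 − 19 = 120; Q' = -310 + 3·139 = 107.
Buyers' price falls by P* − Pb = 126 − 120 = 6; sellers' price rises by Ps − P* = 139 − 126 = 13.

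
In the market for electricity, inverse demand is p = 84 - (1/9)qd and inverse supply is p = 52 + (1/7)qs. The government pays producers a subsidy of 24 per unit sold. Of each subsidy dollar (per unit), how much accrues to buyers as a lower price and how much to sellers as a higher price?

Buyers gain 10.5 per unit; sellers gain 13.5 per unit

Pre-subsidy: 84 - (1/9)q = 52 + (1/7)q gives q* = 126 and p* = 70.
With the subsidy, sellers receive ps = pb + 24 for each unit, where pb is the price buyers pay.
On the curves, pb = 84 - (1/9)q and ps = 52 + (1/7)q; the wedge ps − pb = 24 gives 52 + (1/7)q − (84 - (1/9)q) = 24, so q' = 220.5.
Then pb = 84 − (1/9)·220.5 = 59.5 and ps = 52 + (1/7)·220.5 = 83.5.
Buyers' price falls by p* − pb = 70 − 59.5 = 10.5; sellers' price rises by ps − p* = 83.5 − 70 = 13.5.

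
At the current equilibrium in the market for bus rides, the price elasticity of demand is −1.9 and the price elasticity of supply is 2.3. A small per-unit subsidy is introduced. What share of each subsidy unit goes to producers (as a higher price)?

For a small subsidy around the equilibrium, the benefit split depends on the relative slopes, which at a point are proportional to the elasticities.
Buyer share = εs/(εs + |εd|) = 2.3/(2.3 + 1.9) = 23/42; seller share = |εd|/(εs + |εd|) = 19/42.
So producers capture 19/42 of the subsidy.

Producer share = 19/42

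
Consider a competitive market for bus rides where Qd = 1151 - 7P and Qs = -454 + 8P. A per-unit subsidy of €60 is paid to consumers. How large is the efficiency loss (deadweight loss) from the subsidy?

Pre-subsidy: 1151 - 7P = -454 + 8P gives P* = 107, Q* = 402.
With the rebate, buyers effectively pay Pb = Ps − 60, where Ps is the price sellers receive.
Demand in terms of Ps becomes Qd = 1151 − 7(Ps − 60) = 1571 - 7Ps. Setting this equal to supply: 1571 - 7Ps = -454 + 8Ps, so Ps = 135.
Buyers pay Pb = 135 − 60 = 75; Q' = -454 + 8·135 = 626.
The subsidy expands output by 626 − 402 = 224 past the efficient level; on those units the gap between marginal cost and willingness to pay runs from 0 up to 60.
DWL = ½ × 60 × 224 = 6720.

Deadweight loss = €6720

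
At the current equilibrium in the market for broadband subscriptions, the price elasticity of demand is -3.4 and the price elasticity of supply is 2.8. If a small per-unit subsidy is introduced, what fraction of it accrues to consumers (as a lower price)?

For a small subsidy around the equilibrium, the benefit split depends on the relative slopes, which at a point are proportional to the elasticities.
Buyer share = εs/(εs + |εd|) = 2.8/(2.8 + 3.4) = 14/31; seller share = |εd|/(εs + |εd|) = 17/31.

Consumer share = 14/31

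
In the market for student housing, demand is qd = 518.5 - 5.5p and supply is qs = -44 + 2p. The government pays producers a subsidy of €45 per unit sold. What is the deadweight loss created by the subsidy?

Pre-subsidy: 518.5 - 5.5p = -44 + 2p gives p* = 75, q* = 106.
With the subsidy, sellers receive ps = pb + 45 for each unit, where pb is the price buyers pay.
Supply in terms of pb becomes qs = -44 + 2(pb + 45) = 46 + 2pb. Setting this equal to demand: 518.5 - 5.5pb = 46 + 2pb, so pb = 63.
Sellers receive ps = 63 + 45 = 108; q' = 518.5 − 5.5·63 = 172.
The subsidy expands output by 172 − 106 = 66 past the efficient level; on those units the gap between marginal cost and willingness to pay runs from 0 up to 45.
DWL = ½ × 45 × 66 = 1485.

Deadweight loss = €1485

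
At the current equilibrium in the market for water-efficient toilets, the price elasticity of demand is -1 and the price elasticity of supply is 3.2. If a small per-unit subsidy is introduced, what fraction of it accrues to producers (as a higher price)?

Producer share = 5/21

For a small subsidy around the equilibrium, the benefit split depends on the relative slopes, which at a point are proportional to the elasticities.
Buyer share = εs/(εs + |εd|) = 3.2/(3.2 + 1) = 16/21; seller share = |εd|/(εs + |εd|) = 5/21.
So producers capture 5/21 of the subsidy.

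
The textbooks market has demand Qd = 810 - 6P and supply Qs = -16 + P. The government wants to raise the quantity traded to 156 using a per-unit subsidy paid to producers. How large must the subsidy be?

Required subsidy s = 63 per unit

At Q = 156, invert demand for the buyer price: Pb = (810 − 156)/6 = 109; invert supply for the seller price: Ps = (156 − (-16))/1 = 172.
The subsidy must fill the gap: s = Ps − Pb = 172 − 109 = 63.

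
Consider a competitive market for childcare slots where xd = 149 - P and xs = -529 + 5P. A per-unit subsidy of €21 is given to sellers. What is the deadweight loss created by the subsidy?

Pre-subsidy: 149 - P = -529 + 5P gives P* = 113, x* = 36.
With the subsidy, sellers receive Ps = Pb + 21 for each unit, where Pb is the price buyers pay.
Supply in terms of Pb becomes xs = -529 + 5(Pb + 21) = -424 + 5Pb. Setting this equal to demand: 149 - Pb = -424 + 5Pb, so Pb = 95.5.
Sellers receive Ps = 95.5 + 21 = 116.5; x' = 149 − 1·95.5 = 53.5.
The subsidy expands output by 53.5 − 36 = 17.5 past the efficient level; on those units the gap between marginal cost and willingness to pay runs from 0 up to 21.
DWL = ½ × 21 × 17.5 = 183.75.

Deadweight loss = €183.75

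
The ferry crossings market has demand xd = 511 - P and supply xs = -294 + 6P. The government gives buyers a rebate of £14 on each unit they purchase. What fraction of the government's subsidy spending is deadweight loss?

Pre-subsidy: 511 - P = -294 + 6P gives P* = 115, x* = 396.
With the rebate, buyers effectively pay Pb = Ps − 14, where Ps is the price sellers receive.
Demand in terms of Ps becomes xd = 511 − 1(Ps − 14) = 525 - Ps. Setting this equal to supply: 525 - Ps = -294 + 6Ps, so Ps = 117.
Buyers pay Pb = 117 − 14 = 103; x' = -294 + 6·117 = 408.
ΔCS = ½(396 + 408)(115 − 103) = 4824; ΔPS = ½(396 + 408)(117 − 115) = 804.
Government spending = 14 × 408 = 5712.
DWL = ½ × 14 × (408 − 396) = 84; fraction = 84 / 5712 = 1/68.

DWL / government spending = 1/68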